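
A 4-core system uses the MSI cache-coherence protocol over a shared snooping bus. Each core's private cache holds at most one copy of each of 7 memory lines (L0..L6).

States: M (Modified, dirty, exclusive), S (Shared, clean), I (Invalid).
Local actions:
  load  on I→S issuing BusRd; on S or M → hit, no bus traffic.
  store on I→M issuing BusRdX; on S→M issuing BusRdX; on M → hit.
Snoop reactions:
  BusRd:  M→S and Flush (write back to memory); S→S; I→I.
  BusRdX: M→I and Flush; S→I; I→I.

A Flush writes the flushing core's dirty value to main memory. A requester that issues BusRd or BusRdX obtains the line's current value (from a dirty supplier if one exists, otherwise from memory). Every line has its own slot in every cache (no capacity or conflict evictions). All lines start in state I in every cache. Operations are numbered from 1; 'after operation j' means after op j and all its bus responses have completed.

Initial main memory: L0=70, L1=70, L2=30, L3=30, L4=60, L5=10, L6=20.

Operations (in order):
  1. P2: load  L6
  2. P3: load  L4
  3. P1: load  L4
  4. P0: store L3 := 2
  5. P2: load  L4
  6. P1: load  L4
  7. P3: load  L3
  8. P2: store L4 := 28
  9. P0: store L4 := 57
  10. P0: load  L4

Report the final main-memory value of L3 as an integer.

[1] P2: load  L6 | P0:I, P1:I, P2:S(20), P3:I | bus: BusRd
[2] P3: load  L4 | P0:I, P1:I, P2:I, P3:S(60) | bus: BusRd
[3] P1: load  L4 | P0:I, P1:S(60), P2:I, P3:S(60) | bus: BusRd
[4] P0: store L3 := 2 | P0:M(2), P1:I, P2:I, P3:I | bus: BusRdX
[5] P2: load  L4 | P0:I, P1:S(60), P2:S(60), P3:S(60) | bus: BusRd
[6] P1: load  L4 | P0:I, P1:S(60), P2:S(60), P3:S(60) | bus: none
[7] P3: load  L3 | P0:S(2), P1:I, P2:I, P3:S(2) | bus: BusRd,Flush
[8] P2: store L4 := 28 | P0:I, P1:I, P2:M(28), P3:I | bus: BusRdX
[9] P0: store L4 := 57 | P0:M(57), P1:I, P2:I, P3:I | bus: BusRdX,Flush
[10] P0: load  L4 | P0:M(57), P1:I, P2:I, P3:I | bus: none

memory[L3] = 2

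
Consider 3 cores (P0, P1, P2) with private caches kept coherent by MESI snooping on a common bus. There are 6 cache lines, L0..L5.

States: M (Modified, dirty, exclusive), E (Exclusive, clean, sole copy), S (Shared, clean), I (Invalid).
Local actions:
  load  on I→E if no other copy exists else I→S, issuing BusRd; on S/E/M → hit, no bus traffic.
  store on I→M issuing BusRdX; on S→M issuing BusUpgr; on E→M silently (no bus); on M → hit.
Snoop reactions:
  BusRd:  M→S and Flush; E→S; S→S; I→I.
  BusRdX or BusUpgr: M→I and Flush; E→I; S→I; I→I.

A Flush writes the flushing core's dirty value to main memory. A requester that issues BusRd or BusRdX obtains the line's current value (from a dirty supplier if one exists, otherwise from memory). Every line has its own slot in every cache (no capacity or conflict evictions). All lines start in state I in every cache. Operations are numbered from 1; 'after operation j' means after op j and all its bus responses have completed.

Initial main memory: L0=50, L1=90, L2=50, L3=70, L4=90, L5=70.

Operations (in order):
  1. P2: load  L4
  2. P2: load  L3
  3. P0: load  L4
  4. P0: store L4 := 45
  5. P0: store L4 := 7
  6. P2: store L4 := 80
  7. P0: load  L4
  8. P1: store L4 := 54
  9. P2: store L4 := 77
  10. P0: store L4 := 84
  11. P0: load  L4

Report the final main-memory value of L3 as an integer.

[1] P2: load  L4 | P0:I, P1:I, P2:E(90) | bus: BusRd
[2] P2: load  L3 | P0:I, P1:I, P2:E(70) | bus: BusRd
[3] P0: load  L4 | P0:S(90), P1:I, P2:S(90) | bus: BusRd
[4] P0: store L4 := 45 | P0:M(45), P1:I, P2:I | bus: BusUpgr
[5] P0: store L4 := 7 | P0:M(7), P1:I, P2:I | bus: none
[6] P2: store L4 := 80 | P0:I, P1:I, P2:M(80) | bus: BusRdX,Flush
[7] P0: load  L4 | P0:S(80), P1:I, P2:S(80) | bus: BusRd,Flush
[8] P1: store L4 := 54 | P0:I, P1:M(54), P2:I | bus: BusRdX
[9] P2: store L4 := 77 | P0:I, P1:I, P2:M(77) | bus: BusRdX,Flush
[10] P0: store L4 := 84 | P0:M(84), P1:I, P2:I | bus: BusRdX,Flush
[11] P0: load  L4 | P0:M(84), P1:I, P2:I | bus: none

memory[L3] = 70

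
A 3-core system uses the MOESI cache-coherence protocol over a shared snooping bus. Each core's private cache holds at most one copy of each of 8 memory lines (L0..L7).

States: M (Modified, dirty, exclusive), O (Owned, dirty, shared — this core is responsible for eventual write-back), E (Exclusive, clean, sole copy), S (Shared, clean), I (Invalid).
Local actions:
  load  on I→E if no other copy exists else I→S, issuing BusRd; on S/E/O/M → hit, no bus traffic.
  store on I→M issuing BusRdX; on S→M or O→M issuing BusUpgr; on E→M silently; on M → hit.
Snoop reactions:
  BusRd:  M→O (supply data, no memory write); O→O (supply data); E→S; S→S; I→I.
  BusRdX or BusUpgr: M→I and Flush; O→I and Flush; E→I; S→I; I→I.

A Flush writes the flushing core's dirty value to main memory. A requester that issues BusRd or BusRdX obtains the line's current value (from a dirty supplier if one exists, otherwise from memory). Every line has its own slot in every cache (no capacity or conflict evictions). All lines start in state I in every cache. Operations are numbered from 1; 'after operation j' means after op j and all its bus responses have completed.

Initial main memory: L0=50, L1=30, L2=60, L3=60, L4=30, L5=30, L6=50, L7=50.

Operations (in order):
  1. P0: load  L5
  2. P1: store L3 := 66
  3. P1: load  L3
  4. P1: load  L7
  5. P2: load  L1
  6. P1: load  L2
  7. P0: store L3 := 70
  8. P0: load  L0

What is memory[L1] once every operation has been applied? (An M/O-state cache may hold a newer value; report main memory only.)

1. P0: load  L5  bus=[BusRd]  L5: P0=E P1=I P2=I  mem[L5]=30
2. P1: store L3 := 66  bus=[BusRdX]  L3: P0=I P1=M P2=I  mem[L3]=60
3. P1: load  L3  bus=[-]  L3: P0=I P1=M P2=I  mem[L3]=60
4. P1: load  L7  bus=[BusRd]  L7: P0=I P1=E P2=I  mem[L7]=50
5. P2: load  L1  bus=[BusRd]  L1: P0=I P1=I P2=E  mem[L1]=30
6. P1: load  L2  bus=[BusRd]  L2: P0=I P1=E P2=I  mem[L2]=60
7. P0: store L3 := 70  bus=[BusRdX,Flush]  L3: P0=M P1=I P2=I  mem[L3]=66
8. P0: load  L0  bus=[BusRd]  L0: P0=E P1=I P2=I  mem[L0]=50

memory[L1] = 30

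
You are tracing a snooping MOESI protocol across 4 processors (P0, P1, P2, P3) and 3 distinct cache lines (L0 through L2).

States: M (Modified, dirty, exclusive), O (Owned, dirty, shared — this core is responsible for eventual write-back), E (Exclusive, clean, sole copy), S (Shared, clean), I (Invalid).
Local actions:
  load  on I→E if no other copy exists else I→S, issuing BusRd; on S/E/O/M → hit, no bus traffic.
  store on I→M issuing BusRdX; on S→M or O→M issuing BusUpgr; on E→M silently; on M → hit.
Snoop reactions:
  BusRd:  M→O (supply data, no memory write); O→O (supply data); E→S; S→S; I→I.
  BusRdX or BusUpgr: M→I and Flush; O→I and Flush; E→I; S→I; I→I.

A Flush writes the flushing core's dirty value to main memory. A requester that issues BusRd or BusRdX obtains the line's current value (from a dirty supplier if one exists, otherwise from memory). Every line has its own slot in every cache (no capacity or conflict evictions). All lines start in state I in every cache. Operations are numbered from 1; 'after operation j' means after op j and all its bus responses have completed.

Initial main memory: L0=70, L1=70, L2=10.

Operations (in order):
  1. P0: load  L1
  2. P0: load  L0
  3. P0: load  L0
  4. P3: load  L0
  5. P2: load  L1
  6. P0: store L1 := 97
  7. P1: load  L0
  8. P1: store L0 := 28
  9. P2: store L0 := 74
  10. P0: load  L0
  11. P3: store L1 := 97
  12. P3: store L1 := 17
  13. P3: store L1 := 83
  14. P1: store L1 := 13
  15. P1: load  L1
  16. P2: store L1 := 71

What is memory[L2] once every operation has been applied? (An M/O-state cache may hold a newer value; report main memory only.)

memory[L2] = 10

1. P0: load  L1  bus=[BusRd]  L1: P0=E P1=I P2=I P3=I  mem[L1]=70
2. P0: load  L0  bus=[BusRd]  L0: P0=E P1=I P2=I P3=I  mem[L0]=70
3. P0: load  L0  bus=[-]  L0: P0=E P1=I P2=I P3=I  mem[L0]=70
4. P3: load  L0  bus=[BusRd]  L0: P0=S P1=I P2=I P3=S  mem[L0]=70
5. P2: load  L1  bus=[BusRd]  L1: P0=S P1=I P2=S P3=I  mem[L1]=70
6. P0: store L1 := 97  bus=[BusUpgr]  L1: P0=M P1=I P2=I P3=I  mem[L1]=70
7. P1: load  L0  bus=[BusRd]  L0: P0=S P1=S P2=I P3=S  mem[L0]=70
8. P1: store L0 := 28  bus=[BusUpgr]  L0: P0=I P1=M P2=I P3=I  mem[L0]=70
9. P2: store L0 := 74  bus=[BusRdX,Flush]  L0: P0=I P1=I P2=M P3=I  mem[L0]=28
10. P0: load  L0  bus=[BusRd]  L0: P0=S P1=I P2=O P3=I  mem[L0]=28
11. P3: store L1 := 97  bus=[BusRdX,Flush]  L1: P0=I P1=I P2=I P3=M  mem[L1]=97
12. P3: store L1 := 17  bus=[-]  L1: P0=I P1=I P2=I P3=M  mem[L1]=97
13. P3: store L1 := 83  bus=[-]  L1: P0=I P1=I P2=I P3=M  mem[L1]=97
14. P1: store L1 := 13  bus=[BusRdX,Flush]  L1: P0=I P1=M P2=I P3=I  mem[L1]=83
15. P1: load  L1  bus=[-]  L1: P0=I P1=M P2=I P3=I  mem[L1]=83
16. P2: store L1 := 71  bus=[BusRdX,Flush]  L1: P0=I P1=I P2=M P3=I  mem[L1]=13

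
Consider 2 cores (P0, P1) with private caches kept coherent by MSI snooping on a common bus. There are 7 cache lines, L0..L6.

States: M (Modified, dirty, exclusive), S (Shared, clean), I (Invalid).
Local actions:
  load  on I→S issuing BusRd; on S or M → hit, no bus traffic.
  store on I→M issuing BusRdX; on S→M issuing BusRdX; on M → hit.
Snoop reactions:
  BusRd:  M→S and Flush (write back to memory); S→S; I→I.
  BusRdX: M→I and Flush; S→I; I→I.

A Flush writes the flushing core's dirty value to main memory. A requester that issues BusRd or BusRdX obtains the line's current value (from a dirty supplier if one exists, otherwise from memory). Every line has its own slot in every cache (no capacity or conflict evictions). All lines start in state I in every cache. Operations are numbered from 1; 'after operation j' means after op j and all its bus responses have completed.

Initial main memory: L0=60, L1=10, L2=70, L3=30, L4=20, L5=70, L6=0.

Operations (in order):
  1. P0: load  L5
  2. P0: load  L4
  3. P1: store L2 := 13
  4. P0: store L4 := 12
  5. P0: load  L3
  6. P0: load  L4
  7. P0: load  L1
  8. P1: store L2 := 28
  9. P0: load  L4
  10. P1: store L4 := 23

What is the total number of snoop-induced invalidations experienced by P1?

step 1: P0: load  L5  ⟶  SI  (L5)  txn=BusRd  M[L5]=70
step 2: P0: load  L4  ⟶  SI  (L4)  txn=BusRd  M[L4]=20
step 3: P1: store L2 := 13  ⟶  IM  (L2)  txn=BusRdX  M[L2]=70
step 4: P0: store L4 := 12  ⟶  MI  (L4)  txn=BusRdX  M[L4]=20
step 5: P0: load  L3  ⟶  SI  (L3)  txn=BusRd  M[L3]=30
step 6: P0: load  L4  ⟶  MI  (L4)  txn=∅  M[L4]=20
step 7: P0: load  L1  ⟶  SI  (L1)  txn=BusRd  M[L1]=10
step 8: P1: store L2 := 28  ⟶  IM  (L2)  txn=∅  M[L2]=70
step 9: P0: load  L4  ⟶  MI  (L4)  txn=∅  M[L4]=20
step 10: P1: store L4 := 23  ⟶  IM  (L4)  txn=BusRdX+Flush  M[L4]=12

invalidations = 0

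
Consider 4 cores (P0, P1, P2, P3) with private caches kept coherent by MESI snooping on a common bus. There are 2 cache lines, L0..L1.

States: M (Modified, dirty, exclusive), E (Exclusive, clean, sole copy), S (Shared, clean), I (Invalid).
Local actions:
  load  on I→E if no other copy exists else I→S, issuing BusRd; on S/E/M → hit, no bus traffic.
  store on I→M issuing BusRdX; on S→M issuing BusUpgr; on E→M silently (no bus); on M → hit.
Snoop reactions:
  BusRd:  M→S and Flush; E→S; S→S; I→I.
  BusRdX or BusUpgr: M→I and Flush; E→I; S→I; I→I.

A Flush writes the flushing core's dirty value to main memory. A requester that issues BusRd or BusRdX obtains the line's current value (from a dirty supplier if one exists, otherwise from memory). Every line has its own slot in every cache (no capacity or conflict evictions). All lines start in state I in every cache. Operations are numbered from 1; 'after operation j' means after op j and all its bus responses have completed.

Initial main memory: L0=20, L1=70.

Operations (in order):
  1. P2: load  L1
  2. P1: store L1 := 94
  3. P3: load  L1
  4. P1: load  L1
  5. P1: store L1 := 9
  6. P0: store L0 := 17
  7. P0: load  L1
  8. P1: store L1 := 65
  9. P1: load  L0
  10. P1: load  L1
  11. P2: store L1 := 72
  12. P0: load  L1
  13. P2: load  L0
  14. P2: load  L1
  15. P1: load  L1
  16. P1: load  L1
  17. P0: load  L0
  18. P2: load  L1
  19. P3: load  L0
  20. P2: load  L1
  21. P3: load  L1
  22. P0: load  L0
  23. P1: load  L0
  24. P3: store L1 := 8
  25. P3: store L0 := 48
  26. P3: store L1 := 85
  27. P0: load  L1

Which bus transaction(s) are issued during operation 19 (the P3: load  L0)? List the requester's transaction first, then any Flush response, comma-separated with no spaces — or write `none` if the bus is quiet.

bus = BusRd

1. P2: load  L1  bus=[BusRd]  L1: P0=I P1=I P2=E P3=I  mem[L1]=70
2. P1: store L1 := 94  bus=[BusRdX]  L1: P0=I P1=M P2=I P3=I  mem[L1]=70
3. P3: load  L1  bus=[BusRd,Flush]  L1: P0=I P1=S P2=I P3=S  mem[L1]=94
4. P1: load  L1  bus=[-]  L1: P0=I P1=S P2=I P3=S  mem[L1]=94
5. P1: store L1 := 9  bus=[BusUpgr]  L1: P0=I P1=M P2=I P3=I  mem[L1]=94
6. P0: store L0 := 17  bus=[BusRdX]  L0: P0=M P1=I P2=I P3=I  mem[L0]=20
7. P0: load  L1  bus=[BusRd,Flush]  L1: P0=S P1=S P2=I P3=I  mem[L1]=9
8. P1: store L1 := 65  bus=[BusUpgr]  L1: P0=I P1=M P2=I P3=I  mem[L1]=9
9. P1: load  L0  bus=[BusRd,Flush]  L0: P0=S P1=S P2=I P3=I  mem[L0]=17
10. P1: load  L1  bus=[-]  L1: P0=I P1=M P2=I P3=I  mem[L1]=9
11. P2: store L1 := 72  bus=[BusRdX,Flush]  L1: P0=I P1=I P2=M P3=I  mem[L1]=65
12. P0: load  L1  bus=[BusRd,Flush]  L1: P0=S P1=I P2=S P3=I  mem[L1]=72
13. P2: load  L0  bus=[BusRd]  L0: P0=S P1=S P2=S P3=I  mem[L0]=17
14. P2: load  L1  bus=[-]  L1: P0=S P1=I P2=S P3=I  mem[L1]=72
15. P1: load  L1  bus=[BusRd]  L1: P0=S P1=S P2=S P3=I  mem[L1]=72
16. P1: load  L1  bus=[-]  L1: P0=S P1=S P2=S P3=I  mem[L1]=72
17. P0: load  L0  bus=[-]  L0: P0=S P1=S P2=S P3=I  mem[L0]=17
18. P2: load  L1  bus=[-]  L1: P0=S P1=S P2=S P3=I  mem[L1]=72
19. P3: load  L0  bus=[BusRd]  L0: P0=S P1=S P2=S P3=S  mem[L0]=17
20. P2: load  L1  bus=[-]  L1: P0=S P1=S P2=S P3=I  mem[L1]=72
21. P3: load  L1  bus=[BusRd]  L1: P0=S P1=S P2=S P3=S  mem[L1]=72
22. P0: load  L0  bus=[-]  L0: P0=S P1=S P2=S P3=S  mem[L0]=17
23. P1: load  L0  bus=[-]  L0: P0=S P1=S P2=S P3=S  mem[L0]=17
24. P3: store L1 := 8  bus=[BusUpgr]  L1: P0=I P1=I P2=I P3=M  mem[L1]=72
25. P3: store L0 := 48  bus=[BusUpgr]  L0: P0=I P1=I P2=I P3=M  mem[L0]=17
26. P3: store L1 := 85  bus=[-]  L1: P0=I P1=I P2=I P3=M  mem[L1]=72
27. P0: load  L1  bus=[BusRd,Flush]  L1: P0=S P1=I P2=I P3=S  mem[L1]=85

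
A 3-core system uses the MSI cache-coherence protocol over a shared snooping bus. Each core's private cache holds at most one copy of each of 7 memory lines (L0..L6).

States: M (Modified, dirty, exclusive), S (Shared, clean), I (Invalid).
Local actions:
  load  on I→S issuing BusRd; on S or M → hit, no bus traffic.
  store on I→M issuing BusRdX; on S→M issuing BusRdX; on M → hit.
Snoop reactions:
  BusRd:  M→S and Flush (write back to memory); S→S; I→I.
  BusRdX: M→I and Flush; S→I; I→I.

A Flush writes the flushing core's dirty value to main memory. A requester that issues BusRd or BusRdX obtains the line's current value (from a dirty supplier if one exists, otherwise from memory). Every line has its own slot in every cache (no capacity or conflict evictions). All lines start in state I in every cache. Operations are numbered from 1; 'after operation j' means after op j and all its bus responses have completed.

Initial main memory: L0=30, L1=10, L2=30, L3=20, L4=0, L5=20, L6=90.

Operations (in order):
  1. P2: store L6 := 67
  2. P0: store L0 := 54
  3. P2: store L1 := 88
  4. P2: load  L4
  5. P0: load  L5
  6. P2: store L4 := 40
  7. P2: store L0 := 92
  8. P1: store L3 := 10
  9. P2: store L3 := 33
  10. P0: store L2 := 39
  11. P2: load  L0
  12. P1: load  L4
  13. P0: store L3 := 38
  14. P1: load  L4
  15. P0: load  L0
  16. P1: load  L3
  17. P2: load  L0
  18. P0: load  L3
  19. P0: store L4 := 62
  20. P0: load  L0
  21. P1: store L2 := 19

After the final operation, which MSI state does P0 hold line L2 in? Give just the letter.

[1] P2: store L6 := 67 | P0:I, P1:I, P2:M(67) | bus: BusRdX
[2] P0: store L0 := 54 | P0:M(54), P1:I, P2:I | bus: BusRdX
[3] P2: store L1 := 88 | P0:I, P1:I, P2:M(88) | bus: BusRdX
[4] P2: load  L4 | P0:I, P1:I, P2:S(0) | bus: BusRd
[5] P0: load  L5 | P0:S(20), P1:I, P2:I | bus: BusRd
[6] P2: store L4 := 40 | P0:I, P1:I, P2:M(40) | bus: BusRdX
[7] P2: store L0 := 92 | P0:I, P1:I, P2:M(92) | bus: BusRdX,Flush
[8] P1: store L3 := 10 | P0:I, P1:M(10), P2:I | bus: BusRdX
[9] P2: store L3 := 33 | P0:I, P1:I, P2:M(33) | bus: BusRdX,Flush
[10] P0: store L2 := 39 | P0:M(39), P1:I, P2:I | bus: BusRdX
[11] P2: load  L0 | P0:I, P1:I, P2:M(92) | bus: none
[12] P1: load  L4 | P0:I, P1:S(40), P2:S(40) | bus: BusRd,Flush
[13] P0: store L3 := 38 | P0:M(38), P1:I, P2:I | bus: BusRdX,Flush
[14] P1: load  L4 | P0:I, P1:S(40), P2:S(40) | bus: none
[15] P0: load  L0 | P0:S(92), P1:I, P2:S(92) | bus: BusRd,Flush
[16] P1: load  L3 | P0:S(38), P1:S(38), P2:I | bus: BusRd,Flush
[17] P2: load  L0 | P0:S(92), P1:I, P2:S(92) | bus: none
[18] P0: load  L3 | P0:S(38), P1:S(38), P2:I | bus: none
[19] P0: store L4 := 62 | P0:M(62), P1:I, P2:I | bus: BusRdX
[20] P0: load  L0 | P0:S(92), P1:I, P2:S(92) | bus: none
[21] P1: store L2 := 19 | P0:I, P1:M(19), P2:I | bus: BusRdX,Flush

state = I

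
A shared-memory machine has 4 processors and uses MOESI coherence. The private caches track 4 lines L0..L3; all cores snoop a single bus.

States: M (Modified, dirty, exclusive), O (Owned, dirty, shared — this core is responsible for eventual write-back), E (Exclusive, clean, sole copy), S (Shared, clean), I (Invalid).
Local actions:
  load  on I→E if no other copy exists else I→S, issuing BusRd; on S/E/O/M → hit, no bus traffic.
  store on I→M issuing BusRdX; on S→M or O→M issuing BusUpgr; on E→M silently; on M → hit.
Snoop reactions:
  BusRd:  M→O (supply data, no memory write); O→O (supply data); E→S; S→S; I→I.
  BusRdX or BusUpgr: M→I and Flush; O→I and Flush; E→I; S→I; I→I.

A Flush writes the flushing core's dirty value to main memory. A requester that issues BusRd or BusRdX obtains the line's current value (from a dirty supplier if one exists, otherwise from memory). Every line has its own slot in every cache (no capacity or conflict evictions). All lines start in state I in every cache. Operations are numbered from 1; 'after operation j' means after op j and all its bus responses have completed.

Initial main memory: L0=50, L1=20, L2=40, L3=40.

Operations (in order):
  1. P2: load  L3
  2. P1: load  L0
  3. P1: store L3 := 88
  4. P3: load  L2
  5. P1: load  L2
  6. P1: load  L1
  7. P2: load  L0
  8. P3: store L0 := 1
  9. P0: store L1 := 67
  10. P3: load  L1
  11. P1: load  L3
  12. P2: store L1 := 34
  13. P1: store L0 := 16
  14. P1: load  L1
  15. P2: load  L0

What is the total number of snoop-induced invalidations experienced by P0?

invalidations = 1

  op1 P2: load  L3 → I/I/E/I on L3; bus BusRd; mem=40
  op2 P1: load  L0 → I/E/I/I on L0; bus BusRd; mem=50
  op3 P1: store L3 := 88 → I/M/I/I on L3; bus BusRdX; mem=40
  op4 P3: load  L2 → I/I/I/E on L2; bus BusRd; mem=40
  op5 P1: load  L2 → I/S/I/S on L2; bus BusRd; mem=40
  op6 P1: load  L1 → I/E/I/I on L1; bus BusRd; mem=20
  op7 P2: load  L0 → I/S/S/I on L0; bus BusRd; mem=50
  op8 P3: store L0 := 1 → I/I/I/M on L0; bus BusRdX; mem=50
  op9 P0: store L1 := 67 → M/I/I/I on L1; bus BusRdX; mem=20
  op10 P3: load  L1 → O/I/I/S on L1; bus BusRd; mem=20
  op11 P1: load  L3 → I/M/I/I on L3; bus (none); mem=40
  op12 P2: store L1 := 34 → I/I/M/I on L1; bus BusRdX Flush; mem=67
  op13 P1: store L0 := 16 → I/M/I/I on L0; bus BusRdX Flush; mem=1
  op14 P1: load  L1 → I/S/O/I on L1; bus BusRd; mem=67
  op15 P2: load  L0 → I/O/S/I on L0; bus BusRd; mem=1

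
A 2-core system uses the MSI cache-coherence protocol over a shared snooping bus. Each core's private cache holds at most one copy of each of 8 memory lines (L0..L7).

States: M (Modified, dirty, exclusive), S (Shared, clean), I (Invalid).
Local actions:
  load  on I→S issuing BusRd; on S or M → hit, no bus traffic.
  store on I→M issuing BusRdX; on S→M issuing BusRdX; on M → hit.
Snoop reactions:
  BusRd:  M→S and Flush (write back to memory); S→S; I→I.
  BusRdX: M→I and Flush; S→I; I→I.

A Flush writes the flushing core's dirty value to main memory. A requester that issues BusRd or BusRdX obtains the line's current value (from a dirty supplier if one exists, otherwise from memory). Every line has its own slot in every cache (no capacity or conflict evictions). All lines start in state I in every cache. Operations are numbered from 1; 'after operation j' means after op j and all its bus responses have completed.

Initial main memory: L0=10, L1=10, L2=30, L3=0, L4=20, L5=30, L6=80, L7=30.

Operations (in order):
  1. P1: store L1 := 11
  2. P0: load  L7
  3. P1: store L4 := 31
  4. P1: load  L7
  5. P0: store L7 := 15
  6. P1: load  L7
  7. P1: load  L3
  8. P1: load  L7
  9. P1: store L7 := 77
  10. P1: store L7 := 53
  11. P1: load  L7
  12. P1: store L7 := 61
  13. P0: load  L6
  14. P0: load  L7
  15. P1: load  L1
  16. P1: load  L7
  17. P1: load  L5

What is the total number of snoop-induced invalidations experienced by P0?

  op1 P1: store L1 := 11 → I/M on L1; bus BusRdX; mem=10
  op2 P0: load  L7 → S/I on L7; bus BusRd; mem=30
  op3 P1: store L4 := 31 → I/M on L4; bus BusRdX; mem=20
  op4 P1: load  L7 → S/S on L7; bus BusRd; mem=30
  op5 P0: store L7 := 15 → M/I on L7; bus BusRdX; mem=30
  op6 P1: load  L7 → S/S on L7; bus BusRd Flush; mem=15
  op7 P1: load  L3 → I/S on L3; bus BusRd; mem=0
  op8 P1: load  L7 → S/S on L7; bus (none); mem=15
  op9 P1: store L7 := 77 → I/M on L7; bus BusRdX; mem=15
  op10 P1: store L7 := 53 → I/M on L7; bus (none); mem=15
  op11 P1: load  L7 → I/M on L7; bus (none); mem=15
  op12 P1: store L7 := 61 → I/M on L7; bus (none); mem=15
  op13 P0: load  L6 → S/I on L6; bus BusRd; mem=80
  op14 P0: load  L7 → S/S on L7; bus BusRd Flush; mem=61
  op15 P1: load  L1 → I/M on L1; bus (none); mem=10
  op16 P1: load  L7 → S/S on L7; bus (none); mem=61
  op17 P1: load  L5 → I/S on L5; bus BusRd; mem=30

invalidations = 1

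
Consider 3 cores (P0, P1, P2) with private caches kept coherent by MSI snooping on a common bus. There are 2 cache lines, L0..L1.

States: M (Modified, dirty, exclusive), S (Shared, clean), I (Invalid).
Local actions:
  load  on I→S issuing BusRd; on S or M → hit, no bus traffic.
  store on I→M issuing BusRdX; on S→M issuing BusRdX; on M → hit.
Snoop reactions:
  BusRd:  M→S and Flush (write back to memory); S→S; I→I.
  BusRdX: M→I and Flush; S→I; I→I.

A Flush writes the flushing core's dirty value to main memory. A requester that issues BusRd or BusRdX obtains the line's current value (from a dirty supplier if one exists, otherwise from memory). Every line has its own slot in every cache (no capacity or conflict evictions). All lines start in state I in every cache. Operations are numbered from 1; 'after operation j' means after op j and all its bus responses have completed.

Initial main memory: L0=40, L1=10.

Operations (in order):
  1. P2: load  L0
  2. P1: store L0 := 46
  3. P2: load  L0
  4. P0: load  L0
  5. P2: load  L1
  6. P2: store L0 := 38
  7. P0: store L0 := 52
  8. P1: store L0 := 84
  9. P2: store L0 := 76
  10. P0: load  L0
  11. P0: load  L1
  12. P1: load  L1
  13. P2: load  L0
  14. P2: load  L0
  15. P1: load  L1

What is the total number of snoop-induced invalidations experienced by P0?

invalidations = 2

step 1: P2: load  L0  ⟶  IIS  (L0)  txn=BusRd  M[L0]=40
step 2: P1: store L0 := 46  ⟶  IMI  (L0)  txn=BusRdX  M[L0]=40
step 3: P2: load  L0  ⟶  ISS  (L0)  txn=BusRd+Flush  M[L0]=46
step 4: P0: load  L0  ⟶  SSS  (L0)  txn=BusRd  M[L0]=46
step 5: P2: load  L1  ⟶  IIS  (L1)  txn=BusRd  M[L1]=10
step 6: P2: store L0 := 38  ⟶  IIM  (L0)  txn=BusRdX  M[L0]=46
step 7: P0: store L0 := 52  ⟶  MII  (L0)  txn=BusRdX+Flush  M[L0]=38
step 8: P1: store L0 := 84  ⟶  IMI  (L0)  txn=BusRdX+Flush  M[L0]=52
step 9: P2: store L0 := 76  ⟶  IIM  (L0)  txn=BusRdX+Flush  M[L0]=84
step 10: P0: load  L0  ⟶  SIS  (L0)  txn=BusRd+Flush  M[L0]=76
step 11: P0: load  L1  ⟶  SIS  (L1)  txn=BusRd  M[L1]=10
step 12: P1: load  L1  ⟶  SSS  (L1)  txn=BusRd  M[L1]=10
step 13: P2: load  L0  ⟶  SIS  (L0)  txn=∅  M[L0]=76
step 14: P2: load  L0  ⟶  SIS  (L0)  txn=∅  M[L0]=76
step 15: P1: load  L1  ⟶  SSS  (L1)  txn=∅  M[L1]=10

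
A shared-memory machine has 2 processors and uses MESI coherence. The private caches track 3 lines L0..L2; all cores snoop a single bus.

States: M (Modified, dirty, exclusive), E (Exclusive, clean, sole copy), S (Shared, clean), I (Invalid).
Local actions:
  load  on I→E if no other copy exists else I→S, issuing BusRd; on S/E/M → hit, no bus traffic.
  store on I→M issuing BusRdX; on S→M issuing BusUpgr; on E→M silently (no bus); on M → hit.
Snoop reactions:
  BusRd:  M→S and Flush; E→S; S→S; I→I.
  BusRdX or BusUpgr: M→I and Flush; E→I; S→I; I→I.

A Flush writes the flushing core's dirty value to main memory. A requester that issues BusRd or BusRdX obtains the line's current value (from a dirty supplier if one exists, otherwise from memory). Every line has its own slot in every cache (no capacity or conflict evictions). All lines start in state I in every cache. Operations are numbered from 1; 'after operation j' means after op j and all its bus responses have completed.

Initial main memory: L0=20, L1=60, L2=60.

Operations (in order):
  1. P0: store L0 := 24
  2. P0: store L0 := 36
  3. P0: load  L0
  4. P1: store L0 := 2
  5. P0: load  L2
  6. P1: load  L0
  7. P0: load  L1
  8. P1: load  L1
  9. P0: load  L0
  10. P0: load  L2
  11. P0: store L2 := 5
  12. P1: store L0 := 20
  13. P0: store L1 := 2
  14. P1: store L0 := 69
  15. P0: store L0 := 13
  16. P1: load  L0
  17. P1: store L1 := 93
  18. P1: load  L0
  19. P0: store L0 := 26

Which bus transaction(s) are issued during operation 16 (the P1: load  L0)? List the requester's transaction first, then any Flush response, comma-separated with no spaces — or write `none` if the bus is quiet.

  op1 P0: store L0 := 24 → M/I on L0; bus BusRdX; mem=20
  op2 P0: store L0 := 36 → M/I on L0; bus (none); mem=20
  op3 P0: load  L0 → M/I on L0; bus (none); mem=20
  op4 P1: store L0 := 2 → I/M on L0; bus BusRdX Flush; mem=36
  op5 P0: load  L2 → E/I on L2; bus BusRd; mem=60
  op6 P1: load  L0 → I/M on L0; bus (none); mem=36
  op7 P0: load  L1 → E/I on L1; bus BusRd; mem=60
  op8 P1: load  L1 → S/S on L1; bus BusRd; mem=60
  op9 P0: load  L0 → S/S on L0; bus BusRd Flush; mem=2
  op10 P0: load  L2 → E/I on L2; bus (none); mem=60
  op11 P0: store L2 := 5 → M/I on L2; bus (none); mem=60
  op12 P1: store L0 := 20 → I/M on L0; bus BusUpgr; mem=2
  op13 P0: store L1 := 2 → M/I on L1; bus BusUpgr; mem=60
  op14 P1: store L0 := 69 → I/M on L0; bus (none); mem=2
  op15 P0: store L0 := 13 → M/I on L0; bus BusRdX Flush; mem=69
  op16 P1: load  L0 → S/S on L0; bus BusRd Flush; mem=13
  op17 P1: store L1 := 93 → I/M on L1; bus BusRdX Flush; mem=2
  op18 P1: load  L0 → S/S on L0; bus (none); mem=13
  op19 P0: store L0 := 26 → M/I on L0; bus BusUpgr; mem=13

bus = BusRd,Flush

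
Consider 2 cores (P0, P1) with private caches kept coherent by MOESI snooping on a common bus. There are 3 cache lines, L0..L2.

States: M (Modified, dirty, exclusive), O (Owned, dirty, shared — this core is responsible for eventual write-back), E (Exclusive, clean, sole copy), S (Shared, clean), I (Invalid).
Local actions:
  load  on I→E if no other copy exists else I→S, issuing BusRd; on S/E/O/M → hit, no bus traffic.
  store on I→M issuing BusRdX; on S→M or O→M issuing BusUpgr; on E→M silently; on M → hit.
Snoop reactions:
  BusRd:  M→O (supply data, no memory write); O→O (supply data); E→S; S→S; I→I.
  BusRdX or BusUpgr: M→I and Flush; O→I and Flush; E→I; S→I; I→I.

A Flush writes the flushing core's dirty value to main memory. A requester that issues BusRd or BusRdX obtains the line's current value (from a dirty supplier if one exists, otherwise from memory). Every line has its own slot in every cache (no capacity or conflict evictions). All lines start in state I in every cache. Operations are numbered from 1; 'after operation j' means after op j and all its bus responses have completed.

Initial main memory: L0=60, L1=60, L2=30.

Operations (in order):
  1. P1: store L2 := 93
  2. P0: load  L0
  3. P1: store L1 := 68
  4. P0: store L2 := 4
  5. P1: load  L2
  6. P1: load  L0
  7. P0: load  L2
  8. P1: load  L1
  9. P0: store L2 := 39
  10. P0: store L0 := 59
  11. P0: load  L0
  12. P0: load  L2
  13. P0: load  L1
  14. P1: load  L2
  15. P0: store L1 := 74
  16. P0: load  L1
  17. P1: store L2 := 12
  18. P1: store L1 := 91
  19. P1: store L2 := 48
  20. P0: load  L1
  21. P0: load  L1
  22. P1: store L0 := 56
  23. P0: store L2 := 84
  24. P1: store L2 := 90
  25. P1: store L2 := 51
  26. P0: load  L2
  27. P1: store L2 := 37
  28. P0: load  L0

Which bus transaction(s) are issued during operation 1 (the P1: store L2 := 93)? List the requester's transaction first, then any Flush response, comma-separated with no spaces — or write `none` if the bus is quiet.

step 1: P1: store L2 := 93  ⟶  IM  (L2)  txn=BusRdX  M[L2]=30
step 2: P0: load  L0  ⟶  EI  (L0)  txn=BusRd  M[L0]=60
step 3: P1: store L1 := 68  ⟶  IM  (L1)  txn=BusRdX  M[L1]=60
step 4: P0: store L2 := 4  ⟶  MI  (L2)  txn=BusRdX+Flush  M[L2]=93
step 5: P1: load  L2  ⟶  OS  (L2)  txn=BusRd  M[L2]=93
step 6: P1: load  L0  ⟶  SS  (L0)  txn=BusRd  M[L0]=60
step 7: P0: load  L2  ⟶  OS  (L2)  txn=∅  M[L2]=93
step 8: P1: load  L1  ⟶  IM  (L1)  txn=∅  M[L1]=60
step 9: P0: store L2 := 39  ⟶  MI  (L2)  txn=BusUpgr  M[L2]=93
step 10: P0: store L0 := 59  ⟶  MI  (L0)  txn=BusUpgr  M[L0]=60
step 11: P0: load  L0  ⟶  MI  (L0)  txn=∅  M[L0]=60
step 12: P0: load  L2  ⟶  MI  (L2)  txn=∅  M[L2]=93
step 13: P0: load  L1  ⟶  SO  (L1)  txn=BusRd  M[L1]=60
step 14: P1: load  L2  ⟶  OS  (L2)  txn=BusRd  M[L2]=93
step 15: P0: store L1 := 74  ⟶  MI  (L1)  txn=BusUpgr+Flush  M[L1]=68
step 16: P0: load  L1  ⟶  MI  (L1)  txn=∅  M[L1]=68
step 17: P1: store L2 := 12  ⟶  IM  (L2)  txn=BusUpgr+Flush  M[L2]=39
step 18: P1: store L1 := 91  ⟶  IM  (L1)  txn=BusRdX+Flush  M[L1]=74
step 19: P1: store L2 := 48  ⟶  IM  (L2)  txn=∅  M[L2]=39
step 20: P0: load  L1  ⟶  SO  (L1)  txn=BusRd  M[L1]=74
step 21: P0: load  L1  ⟶  SO  (L1)  txn=∅  M[L1]=74
step 22: P1: store L0 := 56  ⟶  IM  (L0)  txn=BusRdX+Flush  M[L0]=59
step 23: P0: store L2 := 84  ⟶  MI  (L2)  txn=BusRdX+Flush  M[L2]=48
step 24: P1: store L2 := 90  ⟶  IM  (L2)  txn=BusRdX+Flush  M[L2]=84
step 25: P1: store L2 := 51  ⟶  IM  (L2)  txn=∅  M[L2]=84
step 26: P0: load  L2  ⟶  SO  (L2)  txn=BusRd  M[L2]=84
step 27: P1: store L2 := 37  ⟶  IM  (L2)  txn=BusUpgr  M[L2]=84
step 28: P0: load  L0  ⟶  SO  (L0)  txn=BusRd  M[L0]=59

bus = BusRdX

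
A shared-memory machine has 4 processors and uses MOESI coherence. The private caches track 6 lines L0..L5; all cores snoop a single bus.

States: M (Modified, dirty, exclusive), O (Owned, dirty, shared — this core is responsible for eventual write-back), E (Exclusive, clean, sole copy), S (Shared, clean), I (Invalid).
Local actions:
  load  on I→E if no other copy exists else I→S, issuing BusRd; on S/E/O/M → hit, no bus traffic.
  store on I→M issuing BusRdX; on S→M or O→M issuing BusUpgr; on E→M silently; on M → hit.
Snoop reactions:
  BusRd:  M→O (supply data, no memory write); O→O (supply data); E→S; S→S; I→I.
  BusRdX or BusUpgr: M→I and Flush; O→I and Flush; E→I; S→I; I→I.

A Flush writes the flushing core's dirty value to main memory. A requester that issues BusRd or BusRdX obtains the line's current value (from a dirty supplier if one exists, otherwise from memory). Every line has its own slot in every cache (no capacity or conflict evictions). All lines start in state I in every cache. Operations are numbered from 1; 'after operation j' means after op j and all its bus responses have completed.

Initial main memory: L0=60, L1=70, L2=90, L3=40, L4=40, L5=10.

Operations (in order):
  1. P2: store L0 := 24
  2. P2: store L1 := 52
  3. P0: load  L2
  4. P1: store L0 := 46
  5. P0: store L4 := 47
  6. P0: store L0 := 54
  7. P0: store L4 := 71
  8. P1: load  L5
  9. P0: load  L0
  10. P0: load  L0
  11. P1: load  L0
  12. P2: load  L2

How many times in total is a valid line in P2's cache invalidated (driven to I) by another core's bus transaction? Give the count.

1. P2: store L0 := 24  bus=[BusRdX]  L0: P0=I P1=I P2=M P3=I  mem[L0]=60
2. P2: store L1 := 52  bus=[BusRdX]  L1: P0=I P1=I P2=M P3=I  mem[L1]=70
3. P0: load  L2  bus=[BusRd]  L2: P0=E P1=I P2=I P3=I  mem[L2]=90
4. P1: store L0 := 46  bus=[BusRdX,Flush]  L0: P0=I P1=M P2=I P3=I  mem[L0]=24
5. P0: store L4 := 47  bus=[BusRdX]  L4: P0=M P1=I P2=I P3=I  mem[L4]=40
6. P0: store L0 := 54  bus=[BusRdX,Flush]  L0: P0=M P1=I P2=I P3=I  mem[L0]=46
7. P0: store L4 := 71  bus=[-]  L4: P0=M P1=I P2=I P3=I  mem[L4]=40
8. P1: load  L5  bus=[BusRd]  L5: P0=I P1=E P2=I P3=I  mem[L5]=10
9. P0: load  L0  bus=[-]  L0: P0=M P1=I P2=I P3=I  mem[L0]=46
10. P0: load  L0  bus=[-]  L0: P0=M P1=I P2=I P3=I  mem[L0]=46
11. P1: load  L0  bus=[BusRd]  L0: P0=O P1=S P2=I P3=I  mem[L0]=46
12. P2: load  L2  bus=[BusRd]  L2: P0=S P1=I P2=S P3=I  mem[L2]=90

invalidations = 1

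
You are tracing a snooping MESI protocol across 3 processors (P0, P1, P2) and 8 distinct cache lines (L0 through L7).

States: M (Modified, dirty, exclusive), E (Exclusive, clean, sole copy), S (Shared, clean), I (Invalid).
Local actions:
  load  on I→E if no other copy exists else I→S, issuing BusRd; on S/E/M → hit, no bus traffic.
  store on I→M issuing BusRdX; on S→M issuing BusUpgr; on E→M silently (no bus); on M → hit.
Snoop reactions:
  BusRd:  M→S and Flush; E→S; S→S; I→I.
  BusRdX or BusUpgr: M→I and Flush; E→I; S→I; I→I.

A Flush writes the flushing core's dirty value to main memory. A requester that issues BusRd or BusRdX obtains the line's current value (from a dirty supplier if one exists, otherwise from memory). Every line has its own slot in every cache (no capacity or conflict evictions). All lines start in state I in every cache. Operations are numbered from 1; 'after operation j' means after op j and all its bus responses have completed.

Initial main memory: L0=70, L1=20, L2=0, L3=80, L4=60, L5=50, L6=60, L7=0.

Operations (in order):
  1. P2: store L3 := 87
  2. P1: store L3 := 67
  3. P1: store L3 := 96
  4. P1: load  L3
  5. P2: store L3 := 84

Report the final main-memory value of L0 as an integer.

memory[L0] = 70

[1] P2: store L3 := 87 | P0:I, P1:I, P2:M(87) | bus: BusRdX
[2] P1: store L3 := 67 | P0:I, P1:M(67), P2:I | bus: BusRdX,Flush
[3] P1: store L3 := 96 | P0:I, P1:M(96), P2:I | bus: none
[4] P1: load  L3 | P0:I, P1:M(96), P2:I | bus: none
[5] P2: store L3 := 84 | P0:I, P1:I, P2:M(84) | bus: BusRdX,Flush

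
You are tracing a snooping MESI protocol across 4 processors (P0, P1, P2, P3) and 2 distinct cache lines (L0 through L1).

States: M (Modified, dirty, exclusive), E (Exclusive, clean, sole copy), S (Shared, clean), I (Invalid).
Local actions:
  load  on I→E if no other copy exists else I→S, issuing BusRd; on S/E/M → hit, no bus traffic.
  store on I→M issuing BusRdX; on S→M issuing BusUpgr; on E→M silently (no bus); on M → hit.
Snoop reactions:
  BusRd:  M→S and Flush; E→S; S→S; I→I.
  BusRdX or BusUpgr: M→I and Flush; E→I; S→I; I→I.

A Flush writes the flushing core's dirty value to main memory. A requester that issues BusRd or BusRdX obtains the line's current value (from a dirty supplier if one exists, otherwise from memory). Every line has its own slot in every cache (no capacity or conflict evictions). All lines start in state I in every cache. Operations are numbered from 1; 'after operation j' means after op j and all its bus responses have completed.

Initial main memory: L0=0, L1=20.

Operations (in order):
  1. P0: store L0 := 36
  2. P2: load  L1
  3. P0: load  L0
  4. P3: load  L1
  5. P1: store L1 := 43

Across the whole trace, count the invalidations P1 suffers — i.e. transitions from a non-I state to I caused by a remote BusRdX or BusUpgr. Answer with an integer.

invalidations = 0

step 1: P0: store L0 := 36  ⟶  MIII  (L0)  txn=BusRdX  M[L0]=0
step 2: P2: load  L1  ⟶  IIEI  (L1)  txn=BusRd  M[L1]=20
step 3: P0: load  L0  ⟶  MIII  (L0)  txn=∅  M[L0]=0
step 4: P3: load  L1  ⟶  IISS  (L1)  txn=BusRd  M[L1]=20
step 5: P1: store L1 := 43  ⟶  IMII  (L1)  txn=BusRdX  M[L1]=20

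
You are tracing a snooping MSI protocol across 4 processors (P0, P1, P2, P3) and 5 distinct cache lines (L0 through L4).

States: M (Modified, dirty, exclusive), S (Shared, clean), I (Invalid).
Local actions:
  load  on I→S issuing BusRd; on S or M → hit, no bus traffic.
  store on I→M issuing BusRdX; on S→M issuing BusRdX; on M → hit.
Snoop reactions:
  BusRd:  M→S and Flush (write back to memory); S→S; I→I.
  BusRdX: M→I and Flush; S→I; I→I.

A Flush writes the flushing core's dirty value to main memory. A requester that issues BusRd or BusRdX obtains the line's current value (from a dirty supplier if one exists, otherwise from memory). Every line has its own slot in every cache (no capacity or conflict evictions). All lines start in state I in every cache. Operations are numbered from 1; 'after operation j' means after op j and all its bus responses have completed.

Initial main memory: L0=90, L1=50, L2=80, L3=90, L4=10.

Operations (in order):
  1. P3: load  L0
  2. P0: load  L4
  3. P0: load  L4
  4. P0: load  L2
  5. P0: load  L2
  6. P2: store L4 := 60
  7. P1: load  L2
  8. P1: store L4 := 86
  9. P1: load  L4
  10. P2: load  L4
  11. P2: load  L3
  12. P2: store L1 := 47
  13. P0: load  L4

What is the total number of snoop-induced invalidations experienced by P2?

[1] P3: load  L0 | P0:I, P1:I, P2:I, P3:S(90) | bus: BusRd
[2] P0: load  L4 | P0:S(10), P1:I, P2:I, P3:I | bus: BusRd
[3] P0: load  L4 | P0:S(10), P1:I, P2:I, P3:I | bus: none
[4] P0: load  L2 | P0:S(80), P1:I, P2:I, P3:I | bus: BusRd
[5] P0: load  L2 | P0:S(80), P1:I, P2:I, P3:I | bus: none
[6] P2: store L4 := 60 | P0:I, P1:I, P2:M(60), P3:I | bus: BusRdX
[7] P1: load  L2 | P0:S(80), P1:S(80), P2:I, P3:I | bus: BusRd
[8] P1: store L4 := 86 | P0:I, P1:M(86), P2:I, P3:I | bus: BusRdX,Flush
[9] P1: load  L4 | P0:I, P1:M(86), P2:I, P3:I | bus: none
[10] P2: load  L4 | P0:I, P1:S(86), P2:S(86), P3:I | bus: BusRd,Flush
[11] P2: load  L3 | P0:I, P1:I, P2:S(90), P3:I | bus: BusRd
[12] P2: store L1 := 47 | P0:I, P1:I, P2:M(47), P3:I | bus: BusRdX
[13] P0: load  L4 | P0:S(86), P1:S(86), P2:S(86), P3:I | bus: BusRd

invalidations = 1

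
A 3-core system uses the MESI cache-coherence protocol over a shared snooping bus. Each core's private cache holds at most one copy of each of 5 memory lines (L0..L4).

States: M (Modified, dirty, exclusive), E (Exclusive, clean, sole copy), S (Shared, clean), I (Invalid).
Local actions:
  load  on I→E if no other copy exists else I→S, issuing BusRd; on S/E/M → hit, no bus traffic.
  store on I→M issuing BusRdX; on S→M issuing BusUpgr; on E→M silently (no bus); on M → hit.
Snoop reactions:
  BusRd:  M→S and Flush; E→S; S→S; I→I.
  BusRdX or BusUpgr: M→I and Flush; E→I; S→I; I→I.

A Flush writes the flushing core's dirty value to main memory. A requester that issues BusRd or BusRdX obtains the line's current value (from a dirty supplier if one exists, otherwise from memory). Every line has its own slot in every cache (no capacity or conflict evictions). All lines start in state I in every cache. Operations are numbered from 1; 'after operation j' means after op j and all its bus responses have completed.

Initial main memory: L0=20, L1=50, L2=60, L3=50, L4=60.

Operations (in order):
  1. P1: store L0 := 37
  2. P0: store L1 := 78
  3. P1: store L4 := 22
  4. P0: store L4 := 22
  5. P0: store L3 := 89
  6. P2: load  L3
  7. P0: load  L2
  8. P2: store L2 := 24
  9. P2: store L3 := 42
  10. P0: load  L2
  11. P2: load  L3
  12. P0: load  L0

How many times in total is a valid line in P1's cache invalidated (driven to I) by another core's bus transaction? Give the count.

step 1: P1: store L0 := 37  ⟶  IMI  (L0)  txn=BusRdX  M[L0]=20
step 2: P0: store L1 := 78  ⟶  MII  (L1)  txn=BusRdX  M[L1]=50
step 3: P1: store L4 := 22  ⟶  IMI  (L4)  txn=BusRdX  M[L4]=60
step 4: P0: store L4 := 22  ⟶  MII  (L4)  txn=BusRdX+Flush  M[L4]=22
step 5: P0: store L3 := 89  ⟶  MII  (L3)  txn=BusRdX  M[L3]=50
step 6: P2: load  L3  ⟶  SIS  (L3)  txn=BusRd+Flush  M[L3]=89
step 7: P0: load  L2  ⟶  EII  (L2)  txn=BusRd  M[L2]=60
step 8: P2: store L2 := 24  ⟶  IIM  (L2)  txn=BusRdX  M[L2]=60
step 9: P2: store L3 := 42  ⟶  IIM  (L3)  txn=BusUpgr  M[L3]=89
step 10: P0: load  L2  ⟶  SIS  (L2)  txn=BusRd+Flush  M[L2]=24
step 11: P2: load  L3  ⟶  IIM  (L3)  txn=∅  M[L3]=89
step 12: P0: load  L0  ⟶  SSI  (L0)  txn=BusRd+Flush  M[L0]=37

invalidations = 1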